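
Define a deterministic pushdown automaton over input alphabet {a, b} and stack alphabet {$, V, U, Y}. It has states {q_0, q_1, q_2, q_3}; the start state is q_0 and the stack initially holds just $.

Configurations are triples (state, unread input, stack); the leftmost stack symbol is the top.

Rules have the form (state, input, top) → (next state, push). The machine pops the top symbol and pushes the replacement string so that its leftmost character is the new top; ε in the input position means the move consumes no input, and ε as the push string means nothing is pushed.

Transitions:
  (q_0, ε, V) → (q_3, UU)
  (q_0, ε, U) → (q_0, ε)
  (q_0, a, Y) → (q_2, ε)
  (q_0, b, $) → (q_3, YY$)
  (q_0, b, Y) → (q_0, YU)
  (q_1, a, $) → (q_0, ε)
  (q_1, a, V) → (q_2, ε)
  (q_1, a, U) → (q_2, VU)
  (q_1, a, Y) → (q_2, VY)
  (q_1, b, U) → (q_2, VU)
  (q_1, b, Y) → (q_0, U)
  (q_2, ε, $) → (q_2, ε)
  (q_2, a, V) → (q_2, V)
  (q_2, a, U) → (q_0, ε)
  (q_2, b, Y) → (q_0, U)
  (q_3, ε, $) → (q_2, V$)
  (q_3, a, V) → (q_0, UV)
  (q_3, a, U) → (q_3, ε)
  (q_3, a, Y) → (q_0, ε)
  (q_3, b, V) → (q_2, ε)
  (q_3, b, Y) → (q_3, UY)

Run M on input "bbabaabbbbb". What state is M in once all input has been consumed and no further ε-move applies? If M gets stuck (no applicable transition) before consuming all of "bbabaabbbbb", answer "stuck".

(q_0, bbabaabbbbb, $)
  read b, top $: go to q_3, push YY$ → (q_3, babaabbbbb, YY$)
  read b, top Y: go to q_3, push UY → (q_3, abaabbbbb, UYY$)
  read a, top U: go to q_3, push ε → (q_3, baabbbbb, YY$)
  read b, top Y: go to q_3, push UY → (q_3, aabbbbb, UYY$)
  read a, top U: go to q_3, push ε → (q_3, abbbbb, YY$)
  read a, top Y: go to q_0, push ε → (q_0, bbbbb, Y$)
  read b, top Y: go to q_0, push YU → (q_0, bbbb, YU$)
  read b, top Y: go to q_0, push YU → (q_0, bbb, YUU$)
  read b, top Y: go to q_0, push YU → (q_0, bb, YUUU$)
  read b, top Y: go to q_0, push YU → (q_0, b, YUUUU$)
  read b, top Y: go to q_0, push YU → (q_0, ε, YUUUUU$)
All input consumed; M is in state q_0.

q_0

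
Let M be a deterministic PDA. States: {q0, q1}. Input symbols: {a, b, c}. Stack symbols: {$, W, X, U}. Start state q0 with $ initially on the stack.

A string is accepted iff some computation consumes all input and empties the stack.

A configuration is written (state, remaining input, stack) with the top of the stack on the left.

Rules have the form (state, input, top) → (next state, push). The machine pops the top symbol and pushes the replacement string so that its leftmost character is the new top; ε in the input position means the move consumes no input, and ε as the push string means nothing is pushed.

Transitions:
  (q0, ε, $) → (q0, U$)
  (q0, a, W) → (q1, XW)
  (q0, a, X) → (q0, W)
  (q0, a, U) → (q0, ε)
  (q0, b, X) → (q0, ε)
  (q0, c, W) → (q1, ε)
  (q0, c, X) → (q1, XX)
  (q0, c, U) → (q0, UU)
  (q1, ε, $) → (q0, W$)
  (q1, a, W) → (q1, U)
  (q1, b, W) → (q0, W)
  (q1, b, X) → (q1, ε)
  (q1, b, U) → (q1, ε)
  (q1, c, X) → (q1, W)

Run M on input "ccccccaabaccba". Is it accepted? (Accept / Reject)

(q0, ccccccaabaccba, $)
  ε-move, top $: go to q0, push U$ → (q0, ccccccaabaccba, U$)
  read c, top U: go to q0, push UU → (q0, cccccaabaccba, UU$)
  read c, top U: go to q0, push UU → (q0, ccccaabaccba, UUU$)
  read c, top U: go to q0, push UU → (q0, cccaabaccba, UUUU$)
  read c, top U: go to q0, push UU → (q0, ccaabaccba, UUUUU$)
  read c, top U: go to q0, push UU → (q0, caabaccba, UUUUUU$)
  read c, top U: go to q0, push UU → (q0, aabaccba, UUUUUUU$)
  read a, top U: go to q0, push ε → (q0, abaccba, UUUUUU$)
  read a, top U: go to q0, push ε → (q0, baccba, UUUUU$)
No transition applies at (q0, baccba, UUUUU$); input not fully consumed.

Reject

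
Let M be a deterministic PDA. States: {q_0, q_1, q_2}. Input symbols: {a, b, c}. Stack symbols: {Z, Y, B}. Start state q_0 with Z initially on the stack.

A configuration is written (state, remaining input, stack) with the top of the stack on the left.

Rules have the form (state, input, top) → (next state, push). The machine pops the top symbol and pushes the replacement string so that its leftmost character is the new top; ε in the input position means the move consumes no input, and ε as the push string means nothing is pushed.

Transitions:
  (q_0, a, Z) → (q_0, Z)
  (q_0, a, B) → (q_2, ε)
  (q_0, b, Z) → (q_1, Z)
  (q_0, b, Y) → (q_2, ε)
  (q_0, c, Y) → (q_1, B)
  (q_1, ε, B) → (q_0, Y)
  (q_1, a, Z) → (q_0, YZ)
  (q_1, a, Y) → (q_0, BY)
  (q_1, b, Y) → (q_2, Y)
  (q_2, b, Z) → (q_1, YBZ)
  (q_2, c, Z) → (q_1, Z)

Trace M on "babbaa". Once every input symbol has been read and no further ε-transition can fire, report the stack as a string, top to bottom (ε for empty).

YBZ

(q_0, babbaa, Z)
  read b, top Z: go to q_1, push Z → (q_1, abbaa, Z)
  read a, top Z: go to q_0, push YZ → (q_0, bbaa, YZ)
  read b, top Y: go to q_2, push ε → (q_2, baa, Z)
  read b, top Z: go to q_1, push YBZ → (q_1, aa, YBZ)
  read a, top Y: go to q_0, push BY → (q_0, a, BYBZ)
  read a, top B: go to q_2, push ε → (q_2, ε, YBZ)
All input consumed in state q_2 with stack YBZ.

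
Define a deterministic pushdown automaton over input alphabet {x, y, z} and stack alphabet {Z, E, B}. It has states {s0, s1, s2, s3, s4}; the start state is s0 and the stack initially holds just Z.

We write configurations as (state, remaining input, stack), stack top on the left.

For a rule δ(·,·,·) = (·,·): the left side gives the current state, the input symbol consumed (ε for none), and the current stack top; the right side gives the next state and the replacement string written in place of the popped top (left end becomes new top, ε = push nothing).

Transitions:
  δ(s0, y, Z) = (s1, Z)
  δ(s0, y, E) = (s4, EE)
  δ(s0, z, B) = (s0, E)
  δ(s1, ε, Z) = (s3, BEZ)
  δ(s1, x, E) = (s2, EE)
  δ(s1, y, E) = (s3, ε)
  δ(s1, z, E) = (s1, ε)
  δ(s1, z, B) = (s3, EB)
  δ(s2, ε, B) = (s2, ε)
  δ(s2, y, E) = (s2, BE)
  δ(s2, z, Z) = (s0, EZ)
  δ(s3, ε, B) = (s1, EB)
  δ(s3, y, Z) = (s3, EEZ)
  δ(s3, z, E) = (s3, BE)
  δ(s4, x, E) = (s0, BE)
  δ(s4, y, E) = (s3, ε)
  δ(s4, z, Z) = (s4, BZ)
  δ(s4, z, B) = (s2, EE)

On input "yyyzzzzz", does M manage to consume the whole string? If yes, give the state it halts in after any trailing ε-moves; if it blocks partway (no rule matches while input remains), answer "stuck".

s3

(s0, yyyzzzzz, Z)
  read y, top Z: go to s1, push Z → (s1, yyzzzzz, Z)
  ε-move, top Z: go to s3, push BEZ → (s3, yyzzzzz, BEZ)
  ε-move, top B: go to s1, push EB → (s1, yyzzzzz, EBEZ)
  read y, top E: go to s3, push ε → (s3, yzzzzz, BEZ)
  ε-move, top B: go to s1, push EB → (s1, yzzzzz, EBEZ)
  read y, top E: go to s3, push ε → (s3, zzzzz, BEZ)
  ε-move, top B: go to s1, push EB → (s1, zzzzz, EBEZ)
  read z, top E: go to s1, push ε → (s1, zzzz, BEZ)
  read z, top B: go to s3, push EB → (s3, zzz, EBEZ)
  read z, top E: go to s3, push BE → (s3, zz, BEBEZ)
  ε-move, top B: go to s1, push EB → (s1, zz, EBEBEZ)
  read z, top E: go to s1, push ε → (s1, z, BEBEZ)
  read z, top B: go to s3, push EB → (s3, ε, EBEBEZ)
All input consumed; M is in state s3.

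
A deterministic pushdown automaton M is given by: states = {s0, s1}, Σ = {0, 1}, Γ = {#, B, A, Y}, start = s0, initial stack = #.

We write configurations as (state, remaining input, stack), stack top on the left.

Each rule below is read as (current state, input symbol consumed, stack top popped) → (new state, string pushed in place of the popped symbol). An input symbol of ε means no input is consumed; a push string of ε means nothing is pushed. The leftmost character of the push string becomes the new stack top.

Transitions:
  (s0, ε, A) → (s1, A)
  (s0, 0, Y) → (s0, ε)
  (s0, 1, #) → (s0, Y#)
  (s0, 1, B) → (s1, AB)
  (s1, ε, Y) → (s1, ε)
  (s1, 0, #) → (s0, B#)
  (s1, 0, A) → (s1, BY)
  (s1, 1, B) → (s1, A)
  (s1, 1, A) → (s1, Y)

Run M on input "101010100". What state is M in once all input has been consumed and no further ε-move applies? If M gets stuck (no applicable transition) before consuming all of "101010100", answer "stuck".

(s0, 101010100, #)
  read 1, top #: go to s0, push Y# → (s0, 01010100, Y#)
  read 0, top Y: go to s0, push ε → (s0, 1010100, #)
  read 1, top #: go to s0, push Y# → (s0, 010100, Y#)
  read 0, top Y: go to s0, push ε → (s0, 10100, #)
  read 1, top #: go to s0, push Y# → (s0, 0100, Y#)
  read 0, top Y: go to s0, push ε → (s0, 100, #)
  read 1, top #: go to s0, push Y# → (s0, 00, Y#)
  read 0, top Y: go to s0, push ε → (s0, 0, #)
No transition for (s0, 0, top #); M blocks with input 0 remaining.

stuck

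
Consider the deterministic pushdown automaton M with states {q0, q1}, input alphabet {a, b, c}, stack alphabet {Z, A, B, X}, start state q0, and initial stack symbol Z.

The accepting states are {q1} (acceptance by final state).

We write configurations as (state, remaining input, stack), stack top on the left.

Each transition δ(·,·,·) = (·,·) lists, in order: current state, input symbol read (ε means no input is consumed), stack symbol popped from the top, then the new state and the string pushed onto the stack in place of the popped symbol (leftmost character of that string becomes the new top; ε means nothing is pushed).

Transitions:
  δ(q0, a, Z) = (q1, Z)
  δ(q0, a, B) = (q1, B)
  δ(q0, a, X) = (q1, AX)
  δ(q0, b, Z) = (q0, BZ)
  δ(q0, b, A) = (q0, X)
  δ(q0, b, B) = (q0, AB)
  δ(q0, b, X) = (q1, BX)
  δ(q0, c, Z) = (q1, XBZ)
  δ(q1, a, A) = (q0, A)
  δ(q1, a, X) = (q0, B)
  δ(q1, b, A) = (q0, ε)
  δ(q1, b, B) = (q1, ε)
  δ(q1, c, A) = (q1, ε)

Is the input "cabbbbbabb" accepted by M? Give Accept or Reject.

(q0, cabbbbbabb, Z) ⊢ (q1, abbbbbabb, XBZ) ⊢ (q0, bbbbbabb, BBZ) ⊢ (q0, bbbbabb, ABBZ) ⊢ (q0, bbbabb, XBBZ) ⊢ (q1, bbabb, BXBBZ) ⊢ (q1, babb, XBBZ)
No transition applies at (q1, babb, XBBZ); input not fully consumed.

Reject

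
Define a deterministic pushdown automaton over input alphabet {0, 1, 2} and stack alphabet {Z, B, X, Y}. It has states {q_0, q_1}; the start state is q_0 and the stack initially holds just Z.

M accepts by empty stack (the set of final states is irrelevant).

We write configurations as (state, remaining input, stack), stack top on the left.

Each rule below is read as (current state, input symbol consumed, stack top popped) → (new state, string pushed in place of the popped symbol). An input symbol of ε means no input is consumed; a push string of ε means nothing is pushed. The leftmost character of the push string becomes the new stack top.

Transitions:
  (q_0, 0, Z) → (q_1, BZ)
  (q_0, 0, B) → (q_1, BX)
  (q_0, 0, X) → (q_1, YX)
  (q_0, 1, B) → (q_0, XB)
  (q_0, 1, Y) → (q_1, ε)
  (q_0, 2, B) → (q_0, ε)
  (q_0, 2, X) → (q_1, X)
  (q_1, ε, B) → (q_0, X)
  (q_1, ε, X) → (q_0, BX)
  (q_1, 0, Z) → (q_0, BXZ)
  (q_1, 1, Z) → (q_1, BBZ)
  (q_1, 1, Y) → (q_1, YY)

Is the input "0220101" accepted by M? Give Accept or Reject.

(q_0, 0220101, Z) ⊢ (q_1, 220101, BZ) ⊢ (q_0, 220101, XZ) ⊢ (q_1, 20101, XZ) ⊢ (q_0, 20101, BXZ) ⊢ (q_0, 0101, XZ) ⊢ (q_1, 101, YXZ) ⊢ (q_1, 01, YYXZ)
No transition applies at (q_1, 01, YYXZ); input not fully consumed.

Reject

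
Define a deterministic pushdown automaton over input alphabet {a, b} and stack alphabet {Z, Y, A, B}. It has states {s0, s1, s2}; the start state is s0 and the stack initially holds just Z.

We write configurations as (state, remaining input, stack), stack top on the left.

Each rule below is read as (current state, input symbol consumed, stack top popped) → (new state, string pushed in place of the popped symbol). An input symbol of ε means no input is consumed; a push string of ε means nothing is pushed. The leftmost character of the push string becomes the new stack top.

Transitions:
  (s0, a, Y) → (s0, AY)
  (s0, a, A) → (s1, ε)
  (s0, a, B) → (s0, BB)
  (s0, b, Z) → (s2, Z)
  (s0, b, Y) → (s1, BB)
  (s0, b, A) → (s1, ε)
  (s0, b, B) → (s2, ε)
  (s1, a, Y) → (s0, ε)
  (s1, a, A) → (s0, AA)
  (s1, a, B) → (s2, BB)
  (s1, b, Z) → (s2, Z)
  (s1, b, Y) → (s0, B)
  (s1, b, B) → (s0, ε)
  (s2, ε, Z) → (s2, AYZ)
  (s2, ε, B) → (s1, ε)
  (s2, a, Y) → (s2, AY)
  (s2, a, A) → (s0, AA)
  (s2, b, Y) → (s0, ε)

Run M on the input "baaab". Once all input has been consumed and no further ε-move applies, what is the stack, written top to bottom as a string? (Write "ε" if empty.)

(s0, baaab, Z)
  read b, top Z: go to s2, push Z → (s2, aaab, Z)
  ε-move, top Z: go to s2, push AYZ → (s2, aaab, AYZ)
  read a, top A: go to s0, push AA → (s0, aab, AAYZ)
  read a, top A: go to s1, push ε → (s1, ab, AYZ)
  read a, top A: go to s0, push AA → (s0, b, AAYZ)
  read b, top A: go to s1, push ε → (s1, ε, AYZ)
All input consumed in state s1 with stack AYZ.

AYZ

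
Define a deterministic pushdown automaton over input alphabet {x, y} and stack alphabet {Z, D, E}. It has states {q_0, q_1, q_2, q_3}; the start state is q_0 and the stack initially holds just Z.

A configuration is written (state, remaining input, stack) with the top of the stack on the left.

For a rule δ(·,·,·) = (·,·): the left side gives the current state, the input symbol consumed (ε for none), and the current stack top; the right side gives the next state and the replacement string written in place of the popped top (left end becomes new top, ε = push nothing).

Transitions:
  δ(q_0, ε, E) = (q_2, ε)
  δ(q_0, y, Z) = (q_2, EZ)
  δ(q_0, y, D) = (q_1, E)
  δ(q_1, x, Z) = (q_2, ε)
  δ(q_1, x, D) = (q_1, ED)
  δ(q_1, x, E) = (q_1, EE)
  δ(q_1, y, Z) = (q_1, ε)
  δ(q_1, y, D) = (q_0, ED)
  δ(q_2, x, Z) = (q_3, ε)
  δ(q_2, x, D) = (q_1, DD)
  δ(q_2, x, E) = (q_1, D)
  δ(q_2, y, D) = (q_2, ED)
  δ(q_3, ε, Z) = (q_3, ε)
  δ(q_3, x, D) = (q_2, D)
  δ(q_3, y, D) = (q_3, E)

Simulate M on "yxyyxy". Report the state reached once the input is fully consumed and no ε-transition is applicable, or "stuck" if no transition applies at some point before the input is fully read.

(q_0, yxyyxy, Z) ⊢ (q_2, xyyxy, EZ) ⊢ (q_1, yyxy, DZ) ⊢ (q_0, yxy, EDZ) ⊢ (q_2, yxy, DZ) ⊢ (q_2, xy, EDZ) ⊢ (q_1, y, DDZ) ⊢ (q_0, ε, EDDZ) ⊢ (q_2, ε, DDZ)
All input consumed; M is in state q_2.

q_2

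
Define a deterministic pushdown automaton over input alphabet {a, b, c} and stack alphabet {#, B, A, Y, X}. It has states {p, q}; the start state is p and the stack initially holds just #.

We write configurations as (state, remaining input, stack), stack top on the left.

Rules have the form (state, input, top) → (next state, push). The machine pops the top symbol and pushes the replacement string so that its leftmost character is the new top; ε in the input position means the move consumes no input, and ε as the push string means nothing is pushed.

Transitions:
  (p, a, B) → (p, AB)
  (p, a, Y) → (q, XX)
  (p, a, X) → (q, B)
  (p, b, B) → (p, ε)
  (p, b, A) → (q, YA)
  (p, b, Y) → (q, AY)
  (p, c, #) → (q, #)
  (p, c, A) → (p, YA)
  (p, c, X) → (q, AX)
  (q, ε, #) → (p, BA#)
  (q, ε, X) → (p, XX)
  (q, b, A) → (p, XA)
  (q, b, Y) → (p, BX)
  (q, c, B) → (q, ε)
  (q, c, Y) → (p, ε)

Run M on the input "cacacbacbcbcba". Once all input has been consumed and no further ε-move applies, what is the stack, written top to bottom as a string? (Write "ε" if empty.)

(p, cacacbacbcbcba, #) ⊢ (q, acacbacbcbcba, #) ⊢ (p, acacbacbcbcba, BA#) ⊢ (p, cacbacbcbcba, ABA#) ⊢ (p, acbacbcbcba, YABA#) ⊢ (q, cbacbcbcba, XXABA#) ⊢ (p, cbacbcbcba, XXXABA#) ⊢ (q, bacbcbcba, AXXXABA#) ⊢ (p, acbcbcba, XAXXXABA#) ⊢ (q, cbcbcba, BAXXXABA#) ⊢ (q, bcbcba, AXXXABA#) ⊢ (p, cbcba, XAXXXABA#) ⊢ (q, bcba, AXAXXXABA#) ⊢ (p, cba, XAXAXXXABA#) ⊢ (q, ba, AXAXAXXXABA#) ⊢ (p, a, XAXAXAXXXABA#) ⊢ (q, ε, BAXAXAXXXABA#)
All input consumed in state q with stack BAXAXAXXXABA#.

BAXAXAXXXABA#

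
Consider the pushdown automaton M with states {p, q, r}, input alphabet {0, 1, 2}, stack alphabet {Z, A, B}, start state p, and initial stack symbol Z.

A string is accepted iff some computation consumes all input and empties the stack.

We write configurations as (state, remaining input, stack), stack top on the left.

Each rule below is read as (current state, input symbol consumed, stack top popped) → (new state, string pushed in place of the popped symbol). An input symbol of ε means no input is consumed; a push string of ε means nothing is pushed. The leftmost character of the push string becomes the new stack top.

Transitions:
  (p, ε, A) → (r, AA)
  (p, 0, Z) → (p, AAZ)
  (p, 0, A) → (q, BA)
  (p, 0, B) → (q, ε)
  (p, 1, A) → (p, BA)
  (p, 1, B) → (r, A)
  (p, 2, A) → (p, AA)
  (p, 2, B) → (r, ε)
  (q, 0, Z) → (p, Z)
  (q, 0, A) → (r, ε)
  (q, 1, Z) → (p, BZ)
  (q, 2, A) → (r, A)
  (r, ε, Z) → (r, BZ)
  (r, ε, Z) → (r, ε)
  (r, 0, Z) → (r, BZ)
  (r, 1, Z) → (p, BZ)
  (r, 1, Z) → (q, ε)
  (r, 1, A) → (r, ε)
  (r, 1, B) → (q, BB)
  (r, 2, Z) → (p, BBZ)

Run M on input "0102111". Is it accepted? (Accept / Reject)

One accepting computation: (p, 0102111, Z) ⊢ (p, 102111, AAZ) ⊢ (p, 02111, BAAZ) ⊢ (q, 2111, AAZ) ⊢ (r, 111, AAZ) ⊢ (r, 11, AZ) ⊢ (r, 1, Z) ⊢ (q, ε, ε)
All input consumed and the stack is empty.

Accept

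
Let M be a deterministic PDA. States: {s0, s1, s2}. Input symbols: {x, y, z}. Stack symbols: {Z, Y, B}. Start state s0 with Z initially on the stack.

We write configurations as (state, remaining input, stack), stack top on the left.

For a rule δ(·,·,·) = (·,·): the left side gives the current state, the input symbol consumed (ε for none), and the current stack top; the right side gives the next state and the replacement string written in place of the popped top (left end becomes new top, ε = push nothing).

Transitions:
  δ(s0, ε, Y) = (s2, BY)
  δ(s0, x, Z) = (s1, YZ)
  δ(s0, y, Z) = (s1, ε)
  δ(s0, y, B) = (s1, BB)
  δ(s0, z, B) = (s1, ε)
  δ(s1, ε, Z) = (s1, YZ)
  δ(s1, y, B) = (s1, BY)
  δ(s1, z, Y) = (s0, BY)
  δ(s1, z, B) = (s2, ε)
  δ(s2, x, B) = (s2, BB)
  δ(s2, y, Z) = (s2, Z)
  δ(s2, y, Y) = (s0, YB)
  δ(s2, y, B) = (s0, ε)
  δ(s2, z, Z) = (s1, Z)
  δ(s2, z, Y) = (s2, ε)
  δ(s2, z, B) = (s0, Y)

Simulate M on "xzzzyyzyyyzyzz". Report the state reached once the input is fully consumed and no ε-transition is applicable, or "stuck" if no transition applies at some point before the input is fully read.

(s0, xzzzyyzyyyzyzz, Z)
  read x, top Z: go to s1, push YZ → (s1, zzzyyzyyyzyzz, YZ)
  read z, top Y: go to s0, push BY → (s0, zzyyzyyyzyzz, BYZ)
  read z, top B: go to s1, push ε → (s1, zyyzyyyzyzz, YZ)
  read z, top Y: go to s0, push BY → (s0, yyzyyyzyzz, BYZ)
  read y, top B: go to s1, push BB → (s1, yzyyyzyzz, BBYZ)
  read y, top B: go to s1, push BY → (s1, zyyyzyzz, BYBYZ)
  read z, top B: go to s2, push ε → (s2, yyyzyzz, YBYZ)
  read y, top Y: go to s0, push YB → (s0, yyzyzz, YBBYZ)
  ε-move, top Y: go to s2, push BY → (s2, yyzyzz, BYBBYZ)
  read y, top B: go to s0, push ε → (s0, yzyzz, YBBYZ)
  ε-move, top Y: go to s2, push BY → (s2, yzyzz, BYBBYZ)
  read y, top B: go to s0, push ε → (s0, zyzz, YBBYZ)
  ε-move, top Y: go to s2, push BY → (s2, zyzz, BYBBYZ)
  read z, top B: go to s0, push Y → (s0, yzz, YYBBYZ)
  ε-move, top Y: go to s2, push BY → (s2, yzz, BYYBBYZ)
  read y, top B: go to s0, push ε → (s0, zz, YYBBYZ)
  ε-move, top Y: go to s2, push BY → (s2, zz, BYYBBYZ)
  read z, top B: go to s0, push Y → (s0, z, YYYBBYZ)
  ε-move, top Y: go to s2, push BY → (s2, z, BYYYBBYZ)
  read z, top B: go to s0, push Y → (s0, ε, YYYYBBYZ)
  ε-move, top Y: go to s2, push BY → (s2, ε, BYYYYBBYZ)
All input consumed; M is in state s2.

s2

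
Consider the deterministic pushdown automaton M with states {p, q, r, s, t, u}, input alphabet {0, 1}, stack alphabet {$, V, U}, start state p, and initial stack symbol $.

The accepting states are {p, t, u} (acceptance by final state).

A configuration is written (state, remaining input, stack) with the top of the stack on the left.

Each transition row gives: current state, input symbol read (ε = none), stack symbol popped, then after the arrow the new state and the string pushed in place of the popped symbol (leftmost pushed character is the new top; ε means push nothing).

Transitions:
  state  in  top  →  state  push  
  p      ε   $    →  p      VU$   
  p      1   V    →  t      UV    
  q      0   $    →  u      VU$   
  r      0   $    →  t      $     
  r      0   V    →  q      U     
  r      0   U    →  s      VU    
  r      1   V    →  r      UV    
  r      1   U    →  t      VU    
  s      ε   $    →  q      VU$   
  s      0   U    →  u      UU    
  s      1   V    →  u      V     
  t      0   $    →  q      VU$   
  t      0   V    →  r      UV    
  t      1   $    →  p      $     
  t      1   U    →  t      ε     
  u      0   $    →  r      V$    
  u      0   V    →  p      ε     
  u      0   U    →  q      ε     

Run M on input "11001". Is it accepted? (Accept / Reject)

(p, 11001, $)
  ε-move, top $: go to p, push VU$ → (p, 11001, VU$)
  read 1, top V: go to t, push UV → (t, 1001, UVU$)
  read 1, top U: go to t, push ε → (t, 001, VU$)
  read 0, top V: go to r, push UV → (r, 01, UVU$)
  read 0, top U: go to s, push VU → (s, 1, VUVU$)
  read 1, top V: go to u, push V → (u, ε, VUVU$)
All input consumed; state u ∈ F.

Accept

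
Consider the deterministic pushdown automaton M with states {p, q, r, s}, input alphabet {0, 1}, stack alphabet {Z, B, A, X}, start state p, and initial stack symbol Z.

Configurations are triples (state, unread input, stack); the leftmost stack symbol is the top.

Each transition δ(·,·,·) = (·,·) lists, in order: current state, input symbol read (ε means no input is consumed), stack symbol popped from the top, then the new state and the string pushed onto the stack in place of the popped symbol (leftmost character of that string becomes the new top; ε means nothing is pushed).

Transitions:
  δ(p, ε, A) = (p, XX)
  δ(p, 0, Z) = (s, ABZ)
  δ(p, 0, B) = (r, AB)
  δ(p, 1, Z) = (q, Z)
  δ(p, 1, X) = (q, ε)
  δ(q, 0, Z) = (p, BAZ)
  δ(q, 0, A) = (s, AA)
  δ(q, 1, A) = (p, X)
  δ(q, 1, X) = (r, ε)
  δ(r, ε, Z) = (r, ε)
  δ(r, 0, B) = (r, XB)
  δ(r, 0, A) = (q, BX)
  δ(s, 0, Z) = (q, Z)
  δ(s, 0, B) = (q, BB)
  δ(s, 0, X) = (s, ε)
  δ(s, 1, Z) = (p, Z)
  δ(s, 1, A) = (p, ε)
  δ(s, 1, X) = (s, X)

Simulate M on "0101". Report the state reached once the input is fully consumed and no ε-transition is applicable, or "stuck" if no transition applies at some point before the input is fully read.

(p, 0101, Z)
  read 0, top Z: go to s, push ABZ → (s, 101, ABZ)
  read 1, top A: go to p, push ε → (p, 01, BZ)
  read 0, top B: go to r, push AB → (r, 1, ABZ)
No transition for (r, 1, top A); M blocks with input 1 remaining.

stuck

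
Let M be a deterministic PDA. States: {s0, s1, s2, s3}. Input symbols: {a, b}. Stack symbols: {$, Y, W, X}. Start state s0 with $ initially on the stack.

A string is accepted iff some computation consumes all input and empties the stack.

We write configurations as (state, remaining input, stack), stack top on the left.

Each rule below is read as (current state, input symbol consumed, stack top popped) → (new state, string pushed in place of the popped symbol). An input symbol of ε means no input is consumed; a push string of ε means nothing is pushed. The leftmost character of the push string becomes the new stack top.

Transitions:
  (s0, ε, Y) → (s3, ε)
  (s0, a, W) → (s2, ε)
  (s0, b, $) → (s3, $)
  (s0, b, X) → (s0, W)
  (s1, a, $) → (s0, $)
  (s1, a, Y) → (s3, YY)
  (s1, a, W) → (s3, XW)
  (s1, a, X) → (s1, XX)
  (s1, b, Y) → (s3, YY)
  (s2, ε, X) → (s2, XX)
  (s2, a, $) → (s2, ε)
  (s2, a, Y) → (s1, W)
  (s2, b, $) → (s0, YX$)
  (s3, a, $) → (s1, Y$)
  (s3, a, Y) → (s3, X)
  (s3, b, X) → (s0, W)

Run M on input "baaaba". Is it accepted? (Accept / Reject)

(s0, baaaba, $) ⊢ (s3, aaaba, $) ⊢ (s1, aaba, Y$) ⊢ (s3, aba, YY$) ⊢ (s3, ba, XY$) ⊢ (s0, a, WY$) ⊢ (s2, ε, Y$)
All input consumed; stack is Y$, not empty, and no further ε-move applies.

Reject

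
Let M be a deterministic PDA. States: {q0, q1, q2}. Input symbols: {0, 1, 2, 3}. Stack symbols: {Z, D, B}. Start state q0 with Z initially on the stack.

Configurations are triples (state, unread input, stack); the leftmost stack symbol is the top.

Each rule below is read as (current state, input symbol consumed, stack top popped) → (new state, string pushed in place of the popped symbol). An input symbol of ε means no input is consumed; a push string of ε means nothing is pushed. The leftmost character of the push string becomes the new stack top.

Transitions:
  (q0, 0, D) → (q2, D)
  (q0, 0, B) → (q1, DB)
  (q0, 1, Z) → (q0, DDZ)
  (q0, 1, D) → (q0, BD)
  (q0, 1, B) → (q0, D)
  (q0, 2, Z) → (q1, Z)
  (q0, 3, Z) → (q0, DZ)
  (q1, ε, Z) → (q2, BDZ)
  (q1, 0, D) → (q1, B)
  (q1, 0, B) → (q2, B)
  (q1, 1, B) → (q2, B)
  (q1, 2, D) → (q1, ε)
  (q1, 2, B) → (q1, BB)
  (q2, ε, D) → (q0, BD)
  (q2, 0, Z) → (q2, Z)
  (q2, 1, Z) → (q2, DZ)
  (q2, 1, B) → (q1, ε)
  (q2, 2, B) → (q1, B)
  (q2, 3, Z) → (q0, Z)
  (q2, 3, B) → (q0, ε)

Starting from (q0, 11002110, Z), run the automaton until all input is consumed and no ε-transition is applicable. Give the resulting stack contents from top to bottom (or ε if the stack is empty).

BBDDZ

(q0, 11002110, Z) ⊢ (q0, 1002110, DDZ) ⊢ (q0, 002110, BDDZ) ⊢ (q1, 02110, DBDDZ) ⊢ (q1, 2110, BBDDZ) ⊢ (q1, 110, BBBDDZ) ⊢ (q2, 10, BBBDDZ) ⊢ (q1, 0, BBDDZ) ⊢ (q2, ε, BBDDZ)
All input consumed in state q2 with stack BBDDZ.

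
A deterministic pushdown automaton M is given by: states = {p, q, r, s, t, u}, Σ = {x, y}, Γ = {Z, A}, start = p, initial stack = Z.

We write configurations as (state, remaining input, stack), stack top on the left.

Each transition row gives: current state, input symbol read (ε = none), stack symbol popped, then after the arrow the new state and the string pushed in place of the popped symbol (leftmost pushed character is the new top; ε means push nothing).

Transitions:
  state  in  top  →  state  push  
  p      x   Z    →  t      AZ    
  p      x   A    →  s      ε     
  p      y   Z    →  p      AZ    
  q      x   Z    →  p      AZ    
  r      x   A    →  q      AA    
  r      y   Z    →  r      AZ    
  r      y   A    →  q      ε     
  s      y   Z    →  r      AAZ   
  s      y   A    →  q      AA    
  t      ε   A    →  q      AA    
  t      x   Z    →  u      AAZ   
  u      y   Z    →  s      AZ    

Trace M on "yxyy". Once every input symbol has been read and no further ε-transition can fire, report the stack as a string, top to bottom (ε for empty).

AZ

(p, yxyy, Z) ⊢ (p, xyy, AZ) ⊢ (s, yy, Z) ⊢ (r, y, AAZ) ⊢ (q, ε, AZ)
All input consumed in state q with stack AZ.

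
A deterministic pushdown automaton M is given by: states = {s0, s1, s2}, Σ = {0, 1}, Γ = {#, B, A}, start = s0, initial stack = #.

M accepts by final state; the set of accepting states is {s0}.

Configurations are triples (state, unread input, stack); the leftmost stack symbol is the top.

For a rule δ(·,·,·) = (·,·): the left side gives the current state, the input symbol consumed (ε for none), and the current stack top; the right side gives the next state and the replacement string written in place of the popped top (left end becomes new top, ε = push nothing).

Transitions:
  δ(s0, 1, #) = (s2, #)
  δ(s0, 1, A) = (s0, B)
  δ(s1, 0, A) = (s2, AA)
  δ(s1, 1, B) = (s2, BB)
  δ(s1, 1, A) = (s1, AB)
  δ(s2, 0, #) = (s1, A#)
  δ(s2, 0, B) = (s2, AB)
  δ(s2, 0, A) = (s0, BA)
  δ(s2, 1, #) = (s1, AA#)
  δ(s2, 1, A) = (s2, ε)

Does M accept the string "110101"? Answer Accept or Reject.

Reject

(s0, 110101, #) ⊢ (s2, 10101, #) ⊢ (s1, 0101, AA#) ⊢ (s2, 101, AAA#) ⊢ (s2, 01, AA#) ⊢ (s0, 1, BAA#)
No transition applies at (s0, 1, BAA#); input not fully consumed.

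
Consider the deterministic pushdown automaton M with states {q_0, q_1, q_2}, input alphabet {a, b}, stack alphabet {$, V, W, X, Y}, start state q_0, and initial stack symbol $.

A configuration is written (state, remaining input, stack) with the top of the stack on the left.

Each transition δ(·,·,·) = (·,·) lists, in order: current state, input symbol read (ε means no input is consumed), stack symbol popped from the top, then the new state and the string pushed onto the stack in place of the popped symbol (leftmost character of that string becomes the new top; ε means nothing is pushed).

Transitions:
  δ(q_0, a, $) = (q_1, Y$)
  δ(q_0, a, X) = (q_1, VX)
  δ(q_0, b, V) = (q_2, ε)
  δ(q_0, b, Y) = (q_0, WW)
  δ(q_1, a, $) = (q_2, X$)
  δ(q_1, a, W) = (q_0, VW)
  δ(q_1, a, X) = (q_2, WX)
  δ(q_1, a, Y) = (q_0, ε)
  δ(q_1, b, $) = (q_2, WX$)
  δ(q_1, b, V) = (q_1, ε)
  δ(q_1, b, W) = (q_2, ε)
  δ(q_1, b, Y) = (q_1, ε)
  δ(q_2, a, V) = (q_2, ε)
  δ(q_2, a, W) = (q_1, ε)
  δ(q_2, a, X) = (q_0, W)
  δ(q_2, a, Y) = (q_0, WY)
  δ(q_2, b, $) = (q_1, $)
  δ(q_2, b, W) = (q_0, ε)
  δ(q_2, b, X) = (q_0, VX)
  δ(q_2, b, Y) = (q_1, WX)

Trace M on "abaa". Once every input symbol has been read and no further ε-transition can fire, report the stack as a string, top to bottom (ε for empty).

W$

(q_0, abaa, $)
  read a, top $: go to q_1, push Y$ → (q_1, baa, Y$)
  read b, top Y: go to q_1, push ε → (q_1, aa, $)
  read a, top $: go to q_2, push X$ → (q_2, a, X$)
  read a, top X: go to q_0, push W → (q_0, ε, W$)
All input consumed in state q_0 with stack W$.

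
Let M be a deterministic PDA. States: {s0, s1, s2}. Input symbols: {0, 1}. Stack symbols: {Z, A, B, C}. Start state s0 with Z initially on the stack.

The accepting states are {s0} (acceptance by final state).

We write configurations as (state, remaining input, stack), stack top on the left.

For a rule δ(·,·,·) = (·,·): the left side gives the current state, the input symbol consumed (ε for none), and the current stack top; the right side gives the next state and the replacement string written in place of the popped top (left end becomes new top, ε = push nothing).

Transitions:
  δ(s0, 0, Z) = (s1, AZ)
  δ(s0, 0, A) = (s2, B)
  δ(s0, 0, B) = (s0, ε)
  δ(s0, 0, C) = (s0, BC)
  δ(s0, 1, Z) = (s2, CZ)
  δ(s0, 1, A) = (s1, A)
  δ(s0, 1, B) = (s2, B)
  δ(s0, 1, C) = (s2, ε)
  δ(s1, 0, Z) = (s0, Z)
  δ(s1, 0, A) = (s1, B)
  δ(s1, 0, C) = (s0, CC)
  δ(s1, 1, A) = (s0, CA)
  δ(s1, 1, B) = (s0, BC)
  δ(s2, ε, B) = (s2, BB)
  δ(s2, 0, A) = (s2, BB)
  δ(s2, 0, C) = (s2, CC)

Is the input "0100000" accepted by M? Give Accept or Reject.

Accept

(s0, 0100000, Z)
  read 0, top Z: go to s1, push AZ → (s1, 100000, AZ)
  read 1, top A: go to s0, push CA → (s0, 00000, CAZ)
  read 0, top C: go to s0, push BC → (s0, 0000, BCAZ)
  read 0, top B: go to s0, push ε → (s0, 000, CAZ)
  read 0, top C: go to s0, push BC → (s0, 00, BCAZ)
  read 0, top B: go to s0, push ε → (s0, 0, CAZ)
  read 0, top C: go to s0, push BC → (s0, ε, BCAZ)
All input consumed; state s0 ∈ F.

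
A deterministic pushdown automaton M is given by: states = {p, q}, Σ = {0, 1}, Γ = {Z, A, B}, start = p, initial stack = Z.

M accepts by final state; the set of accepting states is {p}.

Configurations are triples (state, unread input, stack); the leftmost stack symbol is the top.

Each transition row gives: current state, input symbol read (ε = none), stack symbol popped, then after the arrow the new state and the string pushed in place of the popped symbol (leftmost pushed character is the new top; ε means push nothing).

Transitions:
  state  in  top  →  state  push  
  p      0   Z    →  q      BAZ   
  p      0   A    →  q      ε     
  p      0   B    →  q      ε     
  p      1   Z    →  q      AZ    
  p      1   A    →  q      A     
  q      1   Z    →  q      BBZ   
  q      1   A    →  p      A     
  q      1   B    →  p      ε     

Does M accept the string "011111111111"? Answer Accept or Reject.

(p, 011111111111, Z) ⊢ (q, 11111111111, BAZ) ⊢ (p, 1111111111, AZ) ⊢ (q, 111111111, AZ) ⊢ (p, 11111111, AZ) ⊢ (q, 1111111, AZ) ⊢ (p, 111111, AZ) ⊢ (q, 11111, AZ) ⊢ (p, 1111, AZ) ⊢ (q, 111, AZ) ⊢ (p, 11, AZ) ⊢ (q, 1, AZ) ⊢ (p, ε, AZ)
All input consumed; state p ∈ F.

Accept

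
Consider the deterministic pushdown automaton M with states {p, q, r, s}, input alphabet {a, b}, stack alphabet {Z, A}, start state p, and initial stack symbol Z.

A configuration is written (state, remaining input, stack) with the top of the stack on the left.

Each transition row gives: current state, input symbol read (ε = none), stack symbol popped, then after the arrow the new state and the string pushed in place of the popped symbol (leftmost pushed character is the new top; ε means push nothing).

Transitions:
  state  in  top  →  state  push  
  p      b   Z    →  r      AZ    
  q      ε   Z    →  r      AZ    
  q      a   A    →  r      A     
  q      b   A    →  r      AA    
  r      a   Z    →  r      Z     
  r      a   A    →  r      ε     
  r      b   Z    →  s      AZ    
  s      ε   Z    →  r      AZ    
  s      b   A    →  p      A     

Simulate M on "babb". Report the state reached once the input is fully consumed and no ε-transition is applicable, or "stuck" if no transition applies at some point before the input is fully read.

p

(p, babb, Z) ⊢ (r, abb, AZ) ⊢ (r, bb, Z) ⊢ (s, b, AZ) ⊢ (p, ε, AZ)
All input consumed; M is in state p.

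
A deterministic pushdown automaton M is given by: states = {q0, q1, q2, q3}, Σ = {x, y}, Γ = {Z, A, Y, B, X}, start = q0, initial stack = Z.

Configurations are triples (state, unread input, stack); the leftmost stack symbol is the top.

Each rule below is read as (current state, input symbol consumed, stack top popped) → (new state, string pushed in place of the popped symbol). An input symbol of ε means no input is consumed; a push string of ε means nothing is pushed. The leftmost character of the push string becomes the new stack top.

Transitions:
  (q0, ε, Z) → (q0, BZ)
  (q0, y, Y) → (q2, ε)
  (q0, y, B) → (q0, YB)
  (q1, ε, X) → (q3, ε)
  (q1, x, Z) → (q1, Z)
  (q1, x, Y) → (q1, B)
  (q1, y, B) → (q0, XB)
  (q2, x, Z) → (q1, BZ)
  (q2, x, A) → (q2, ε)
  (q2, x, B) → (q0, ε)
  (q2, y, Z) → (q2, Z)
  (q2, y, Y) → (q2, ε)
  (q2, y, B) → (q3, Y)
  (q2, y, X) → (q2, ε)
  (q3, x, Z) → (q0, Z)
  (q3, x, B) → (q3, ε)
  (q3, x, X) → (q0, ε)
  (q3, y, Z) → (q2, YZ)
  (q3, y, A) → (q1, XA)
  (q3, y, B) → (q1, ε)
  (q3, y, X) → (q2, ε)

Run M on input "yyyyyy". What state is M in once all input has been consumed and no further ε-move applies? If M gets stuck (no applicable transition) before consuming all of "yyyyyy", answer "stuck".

(q0, yyyyyy, Z)
  ε-move, top Z: go to q0, push BZ → (q0, yyyyyy, BZ)
  read y, top B: go to q0, push YB → (q0, yyyyy, YBZ)
  read y, top Y: go to q2, push ε → (q2, yyyy, BZ)
  read y, top B: go to q3, push Y → (q3, yyy, YZ)
No transition for (q3, y, top Y); M blocks with input yyy remaining.

stuck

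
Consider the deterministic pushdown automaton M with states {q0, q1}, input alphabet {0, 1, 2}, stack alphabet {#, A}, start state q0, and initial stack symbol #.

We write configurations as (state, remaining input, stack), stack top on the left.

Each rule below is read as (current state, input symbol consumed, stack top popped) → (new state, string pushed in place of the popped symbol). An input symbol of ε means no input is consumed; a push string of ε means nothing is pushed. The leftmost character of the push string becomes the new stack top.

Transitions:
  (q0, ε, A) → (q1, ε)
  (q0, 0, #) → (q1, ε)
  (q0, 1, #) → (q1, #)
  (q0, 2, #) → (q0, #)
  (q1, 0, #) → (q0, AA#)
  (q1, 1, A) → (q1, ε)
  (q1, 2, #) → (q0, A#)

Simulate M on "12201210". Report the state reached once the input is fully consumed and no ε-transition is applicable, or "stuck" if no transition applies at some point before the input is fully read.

stuck

(q0, 12201210, #)
  read 1, top #: go to q1, push # → (q1, 2201210, #)
  read 2, top #: go to q0, push A# → (q0, 201210, A#)
  ε-move, top A: go to q1, push ε → (q1, 201210, #)
  read 2, top #: go to q0, push A# → (q0, 01210, A#)
  ε-move, top A: go to q1, push ε → (q1, 01210, #)
  read 0, top #: go to q0, push AA# → (q0, 1210, AA#)
  ε-move, top A: go to q1, push ε → (q1, 1210, A#)
  read 1, top A: go to q1, push ε → (q1, 210, #)
  read 2, top #: go to q0, push A# → (q0, 10, A#)
  ε-move, top A: go to q1, push ε → (q1, 10, #)
No transition for (q1, 1, top #); M blocks with input 10 remaining.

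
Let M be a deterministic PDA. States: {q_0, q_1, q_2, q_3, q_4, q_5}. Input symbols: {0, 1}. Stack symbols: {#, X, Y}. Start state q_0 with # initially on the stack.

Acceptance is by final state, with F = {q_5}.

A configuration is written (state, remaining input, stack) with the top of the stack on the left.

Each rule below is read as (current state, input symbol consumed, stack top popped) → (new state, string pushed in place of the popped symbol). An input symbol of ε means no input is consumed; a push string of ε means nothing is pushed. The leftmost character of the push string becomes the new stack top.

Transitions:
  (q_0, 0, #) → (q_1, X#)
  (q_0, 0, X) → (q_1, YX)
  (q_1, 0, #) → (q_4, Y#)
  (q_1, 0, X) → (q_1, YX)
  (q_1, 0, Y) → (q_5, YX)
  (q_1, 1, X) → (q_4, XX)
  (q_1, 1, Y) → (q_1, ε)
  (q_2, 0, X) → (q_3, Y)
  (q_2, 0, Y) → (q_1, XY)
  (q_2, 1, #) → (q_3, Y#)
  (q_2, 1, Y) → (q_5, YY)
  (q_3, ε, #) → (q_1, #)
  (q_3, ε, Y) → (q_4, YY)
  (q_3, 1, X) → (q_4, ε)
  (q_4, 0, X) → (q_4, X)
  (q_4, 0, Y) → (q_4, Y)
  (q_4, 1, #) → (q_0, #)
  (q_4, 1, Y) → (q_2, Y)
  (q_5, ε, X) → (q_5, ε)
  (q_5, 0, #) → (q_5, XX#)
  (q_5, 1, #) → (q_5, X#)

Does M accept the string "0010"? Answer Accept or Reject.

(q_0, 0010, #)
  read 0, top #: go to q_1, push X# → (q_1, 010, X#)
  read 0, top X: go to q_1, push YX → (q_1, 10, YX#)
  read 1, top Y: go to q_1, push ε → (q_1, 0, X#)
  read 0, top X: go to q_1, push YX → (q_1, ε, YX#)
All input consumed; state q_1 ∉ F and no further ε-move applies.

Reject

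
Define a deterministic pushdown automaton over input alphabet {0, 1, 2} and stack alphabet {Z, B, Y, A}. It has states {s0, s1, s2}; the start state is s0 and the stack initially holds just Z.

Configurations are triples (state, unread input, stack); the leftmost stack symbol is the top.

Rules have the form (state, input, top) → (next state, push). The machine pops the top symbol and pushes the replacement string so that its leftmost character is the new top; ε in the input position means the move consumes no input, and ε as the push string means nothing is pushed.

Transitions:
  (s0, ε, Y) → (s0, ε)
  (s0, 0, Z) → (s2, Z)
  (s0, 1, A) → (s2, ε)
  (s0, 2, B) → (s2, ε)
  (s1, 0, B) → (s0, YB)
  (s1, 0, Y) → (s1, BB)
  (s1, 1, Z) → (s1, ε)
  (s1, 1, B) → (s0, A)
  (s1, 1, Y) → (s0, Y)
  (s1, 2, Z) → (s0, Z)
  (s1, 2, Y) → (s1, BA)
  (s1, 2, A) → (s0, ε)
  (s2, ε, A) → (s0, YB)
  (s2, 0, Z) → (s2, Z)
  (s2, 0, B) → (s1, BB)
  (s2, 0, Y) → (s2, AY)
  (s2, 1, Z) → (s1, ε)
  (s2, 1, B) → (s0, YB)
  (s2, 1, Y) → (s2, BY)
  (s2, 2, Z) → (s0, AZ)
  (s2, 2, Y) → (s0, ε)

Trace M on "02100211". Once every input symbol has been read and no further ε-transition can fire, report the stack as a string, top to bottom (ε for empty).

(s0, 02100211, Z)
  read 0, top Z: go to s2, push Z → (s2, 2100211, Z)
  read 2, top Z: go to s0, push AZ → (s0, 100211, AZ)
  read 1, top A: go to s2, push ε → (s2, 00211, Z)
  read 0, top Z: go to s2, push Z → (s2, 0211, Z)
  read 0, top Z: go to s2, push Z → (s2, 211, Z)
  read 2, top Z: go to s0, push AZ → (s0, 11, AZ)
  read 1, top A: go to s2, push ε → (s2, 1, Z)
  read 1, top Z: go to s1, push ε → (s1, ε, ε)
All input consumed in state s1 with stack ε.

ε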